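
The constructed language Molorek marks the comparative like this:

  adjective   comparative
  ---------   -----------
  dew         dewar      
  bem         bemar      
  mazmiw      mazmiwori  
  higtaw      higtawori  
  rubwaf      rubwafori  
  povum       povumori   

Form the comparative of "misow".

mazmiw and dew both end in -w yet inflect differently (mazmiwori, dewar), so the final letter is not what conditions the rule; the number of vowels is.
"misow" has 2 vowels. The stems with 2 vowels (rubwaf → rubwafori, mazmiw → mazmiwori, higtaw → higtawori) add -ori.
The other pattern: stems with 1 vowel add -ar.
So misow → misowori.

misowori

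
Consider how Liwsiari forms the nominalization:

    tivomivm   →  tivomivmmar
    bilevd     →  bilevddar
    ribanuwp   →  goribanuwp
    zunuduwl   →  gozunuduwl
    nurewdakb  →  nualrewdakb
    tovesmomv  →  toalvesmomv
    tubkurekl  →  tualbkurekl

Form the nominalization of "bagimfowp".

gobagimfowp

zunuduwl and tubkurekl both end in -l yet inflect differently (gozunuduwl, tualbkurekl), so the final letter is not what conditions the rule; the second-to-last letter is.
"bagimfowp" has second-to-last letter 'w'. The stems whose second-to-last letter is 'w' (ribanuwp → goribanuwp, zunuduwl → gozunuduwl) add the prefix go-.
The other patterns: stems whose second-to-last letter is 'v' double the final consonant and add -ar; stems whose second-to-last letter is 'k' or 'm' insert -al- after the first vowel.
So bagimfowp → gobagimfowp.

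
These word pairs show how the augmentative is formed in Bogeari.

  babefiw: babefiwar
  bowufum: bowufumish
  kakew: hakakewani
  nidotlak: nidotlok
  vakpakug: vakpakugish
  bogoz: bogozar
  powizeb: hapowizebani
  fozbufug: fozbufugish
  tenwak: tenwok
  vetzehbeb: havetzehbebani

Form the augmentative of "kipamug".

kakew and babefiw both end in -w yet inflect differently (hakakewani, babefiwar), so the final letter is not what conditions the rule; the last vowel is.
"kipamug" has last vowel 'u'. The stems whose last vowel is 'u' (vakpakug → vakpakugish, fozbufug → fozbufugish, bowufum → bowufumish) add -ish.
The other patterns: stems whose last vowel is 'a' change the last vowel to 'o'; stems whose last vowel is 'e' add ha- … -ani around the stem; stems whose last vowel is 'i' or 'o' add -ar.
So kipamug → kipamugish.

kipamugish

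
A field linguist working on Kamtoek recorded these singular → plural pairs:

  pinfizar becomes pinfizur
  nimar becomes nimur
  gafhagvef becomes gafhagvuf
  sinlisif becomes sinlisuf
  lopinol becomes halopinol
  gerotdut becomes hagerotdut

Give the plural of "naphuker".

naphukur

"naphuker" ends in -r. The stems ending in -r (pinfizar → pinfizur, nimar → nimur) change the last vowel to 'u'.
So naphuker → naphukur.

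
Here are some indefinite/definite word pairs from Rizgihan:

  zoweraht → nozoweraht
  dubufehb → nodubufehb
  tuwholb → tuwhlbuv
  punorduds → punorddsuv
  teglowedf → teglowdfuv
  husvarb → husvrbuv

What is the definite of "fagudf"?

fagdfuv

dubufehb and tuwholb both end in -b yet inflect differently (nodubufehb, tuwhlbuv), so the final letter is not what conditions the rule; the second-to-last letter is.
"fagudf" has second-to-last letter 'd'. The stems whose second-to-last letter is 'd' (punorduds → punorddsuv, teglowedf → teglowdfuv) delete the last vowel and add -uv.
The other pattern: stems whose second-to-last letter is 'h' add the prefix no-.
So fagudf → fagdfuv.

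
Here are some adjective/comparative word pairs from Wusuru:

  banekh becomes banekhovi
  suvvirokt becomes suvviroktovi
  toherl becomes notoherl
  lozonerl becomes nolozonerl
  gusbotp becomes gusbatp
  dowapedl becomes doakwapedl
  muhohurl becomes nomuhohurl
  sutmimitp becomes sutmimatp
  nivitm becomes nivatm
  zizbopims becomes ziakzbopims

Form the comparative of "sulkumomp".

toherl and dowapedl both end in -l yet inflect differently (notoherl, doakwapedl), so the final letter is not what conditions the rule; the second-to-last letter is.
"sulkumomp" has second-to-last letter 'm'. The one such stem in the data (zizbopims → ziakzbopims) inserts -ak- after the first vowel (as does dowapedl), so the same rule applies.
The other patterns: stems whose second-to-last letter is 'k' add -ovi; stems whose second-to-last letter is 't' change the last vowel to 'a'; stems whose second-to-last letter is 'r' add the prefix no-.
So sulkumomp → suaklkumomp.

suaklkumomp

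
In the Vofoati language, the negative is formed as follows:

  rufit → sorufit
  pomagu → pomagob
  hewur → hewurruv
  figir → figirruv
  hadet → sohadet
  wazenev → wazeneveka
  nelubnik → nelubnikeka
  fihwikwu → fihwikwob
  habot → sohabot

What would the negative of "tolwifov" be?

fihwikwu and hewur both have last vowel 'u' yet inflect differently (fihwikwob, hewurruv), so the last vowel is not what conditions the rule; the final letter is.
"tolwifov" ends in -v. The one such stem in the data (wazenev → wazeneveka) adds -eka, so the same rule applies.
So tolwifov → tolwifoveka.

tolwifoveka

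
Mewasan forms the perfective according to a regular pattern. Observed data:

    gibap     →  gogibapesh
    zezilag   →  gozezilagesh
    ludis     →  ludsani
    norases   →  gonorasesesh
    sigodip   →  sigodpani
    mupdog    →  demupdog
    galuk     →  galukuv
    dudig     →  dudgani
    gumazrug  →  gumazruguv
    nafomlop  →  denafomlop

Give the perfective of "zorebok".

gibap and nafomlop both end in -p yet inflect differently (gogibapesh, denafomlop), so the final letter is not what conditions the rule; the last vowel is.
"zorebok" has last vowel 'o'. The stems whose last vowel is 'o' (nafomlop → denafomlop, mupdog → demupdog) add the prefix de-.
So zorebok → dezorebok.

dezorebok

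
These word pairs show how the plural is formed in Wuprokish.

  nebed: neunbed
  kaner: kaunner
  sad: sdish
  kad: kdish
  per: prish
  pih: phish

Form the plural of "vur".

per and kaner both end in -r yet inflect differently (prish, kaunner), so the final letter is not what conditions the rule; the number of vowels is.
"vur" has 1 vowel. The stems with 1 vowel (per → prish, sad → sdish, pih → phish) delete the last vowel and add -ish.
So vur → vrish.

vrish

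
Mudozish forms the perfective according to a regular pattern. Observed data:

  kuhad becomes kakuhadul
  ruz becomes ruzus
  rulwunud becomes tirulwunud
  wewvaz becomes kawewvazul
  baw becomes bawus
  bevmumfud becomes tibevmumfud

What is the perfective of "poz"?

ruz and wewvaz both end in -z yet inflect differently (ruzus, kawewvazul), so the final letter is not what conditions the rule; the number of vowels is.
"poz" has 1 vowel. The stems with 1 vowel (baw → bawus, ruz → ruzus) add -us.
The other patterns: stems with 2 vowels add ka- … -ul around the stem; stems with 3 vowels add the prefix ti-.
So poz → pozus.

pozus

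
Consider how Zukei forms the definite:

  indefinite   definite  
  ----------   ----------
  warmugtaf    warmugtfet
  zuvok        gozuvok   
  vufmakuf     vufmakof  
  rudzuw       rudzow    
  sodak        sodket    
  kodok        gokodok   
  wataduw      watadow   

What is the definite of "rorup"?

rorop

"rorup" has last vowel 'u'. The stems whose last vowel is 'u' (wataduw → watadow, rudzuw → rudzow, vufmakuf → vufmakof) change the last vowel to 'o'.
So rorup → rorop.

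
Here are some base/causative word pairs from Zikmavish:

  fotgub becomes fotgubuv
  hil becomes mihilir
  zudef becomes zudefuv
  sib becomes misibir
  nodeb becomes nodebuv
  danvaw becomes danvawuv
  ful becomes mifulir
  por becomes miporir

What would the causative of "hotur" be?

hoturuv

nodeb and sib both end in -b yet inflect differently (nodebuv, misibir), so the final letter is not what conditions the rule; the number of vowels is.
"hotur" has 2 vowels. The stems with 2 vowels (zudef → zudefuv, nodeb → nodebuv, fotgub → fotgubuv) add -uv.
The other pattern: stems with 1 vowel add mi- … -ir around the stem.
So hotur → hoturuv.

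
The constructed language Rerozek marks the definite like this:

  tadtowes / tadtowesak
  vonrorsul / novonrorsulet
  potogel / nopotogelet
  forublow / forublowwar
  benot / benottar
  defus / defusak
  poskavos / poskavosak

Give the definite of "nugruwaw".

nugruwawwar

benot and poskavos both have last vowel 'o' yet inflect differently (benottar, poskavosak), so the last vowel is not what conditions the rule; the final letter is.
"nugruwaw" ends in -w. The one such stem in the data (forublow → forublowwar) doubles the final consonant and adds -ar (as does benot), so the same rule applies.
So nugruwaw → nugruwawwar.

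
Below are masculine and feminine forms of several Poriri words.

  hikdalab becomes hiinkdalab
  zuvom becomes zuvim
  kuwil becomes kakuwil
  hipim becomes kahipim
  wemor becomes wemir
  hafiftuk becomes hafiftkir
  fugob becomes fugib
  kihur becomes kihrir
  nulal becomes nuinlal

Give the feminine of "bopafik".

kabopafik

nulal and kuwil both end in -l yet inflect differently (nuinlal, kakuwil), so the final letter is not what conditions the rule; the last vowel is.
"bopafik" has last vowel 'i'. The stems whose last vowel is 'i' (hipim → kahipim, kuwil → kakuwil) add the prefix ka-.
So bopafik → kabopafik.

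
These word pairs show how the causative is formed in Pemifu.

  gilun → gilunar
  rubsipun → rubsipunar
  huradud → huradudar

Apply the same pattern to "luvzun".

luvzunar

Every pair shown (gilun → gilunar, rubsipun → rubsipunar, huradud → huradudar) follows the same rule: add -ar.
So luvzun → luvzunar.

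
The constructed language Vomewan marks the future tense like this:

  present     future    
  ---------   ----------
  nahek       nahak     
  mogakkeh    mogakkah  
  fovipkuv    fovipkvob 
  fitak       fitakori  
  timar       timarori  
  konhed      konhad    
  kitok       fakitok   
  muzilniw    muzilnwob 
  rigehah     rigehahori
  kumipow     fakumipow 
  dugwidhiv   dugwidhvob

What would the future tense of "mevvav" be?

mevvavori

nahek and kitok both end in -k yet inflect differently (nahak, fakitok), so the final letter is not what conditions the rule; the last vowel is.
"mevvav" has last vowel 'a'. The stems whose last vowel is 'a' (fitak → fitakori, timar → timarori, rigehah → rigehahori) add -ori.
So mevvav → mevvavori.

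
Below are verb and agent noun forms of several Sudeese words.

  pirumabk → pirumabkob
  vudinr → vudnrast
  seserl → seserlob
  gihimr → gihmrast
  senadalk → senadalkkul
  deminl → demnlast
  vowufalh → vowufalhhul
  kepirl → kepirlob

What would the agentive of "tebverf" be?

tebverfob

pirumabk and senadalk both end in -k yet inflect differently (pirumabkob, senadalkkul), so the final letter is not what conditions the rule; the second-to-last letter is.
"tebverf" has second-to-last letter 'r'. The stems whose second-to-last letter is 'r' (kepirl → kepirlob, seserl → seserlob) add -ob.
So tebverf → tebverfob.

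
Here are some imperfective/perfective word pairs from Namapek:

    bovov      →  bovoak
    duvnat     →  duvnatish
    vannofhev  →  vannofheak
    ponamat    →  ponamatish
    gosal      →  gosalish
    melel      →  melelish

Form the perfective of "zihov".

zihoak

"zihov" ends in -v. The stems ending in -v (vannofhev → vannofheak, bovov → bovoak) drop the final letter and add -ak.
The other pattern: stems ending in -l or -t add -ish.
So zihov → zihoak.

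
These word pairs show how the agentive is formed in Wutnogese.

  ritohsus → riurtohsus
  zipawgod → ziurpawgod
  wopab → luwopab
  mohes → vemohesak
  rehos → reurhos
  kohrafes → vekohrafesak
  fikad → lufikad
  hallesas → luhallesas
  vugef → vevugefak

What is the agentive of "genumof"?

hallesas and kohrafes both end in -s yet inflect differently (luhallesas, vekohrafesak), so the final letter is not what conditions the rule; the last vowel is.
"genumof" has last vowel 'o'. The stems whose last vowel is 'o' (zipawgod → ziurpawgod, rehos → reurhos) insert -ur- after the first vowel.
The other patterns: stems whose last vowel is 'a' add the prefix lu-; stems whose last vowel is 'e' add ve- … -ak around the stem.
So genumof → geurnumof.

geurnumof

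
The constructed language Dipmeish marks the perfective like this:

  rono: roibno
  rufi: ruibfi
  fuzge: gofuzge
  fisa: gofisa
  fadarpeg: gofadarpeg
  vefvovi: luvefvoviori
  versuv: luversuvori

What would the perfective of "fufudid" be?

"fufudid" begins with f-. The stems beginning with f- (fuzge → gofuzge, fisa → gofisa, fadarpeg → gofadarpeg) add the prefix go-.
The other patterns: stems beginning with r- insert -ib- after the first vowel; stems beginning with v- add lu- … -ori around the stem.
So fufudid → gofufudid.

gofufudid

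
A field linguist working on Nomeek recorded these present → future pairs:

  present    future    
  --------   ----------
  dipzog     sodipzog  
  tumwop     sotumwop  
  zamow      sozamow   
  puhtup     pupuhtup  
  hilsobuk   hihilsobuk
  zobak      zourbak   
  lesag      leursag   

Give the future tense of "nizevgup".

ninizevgup

tumwop and puhtup both end in -p yet inflect differently (sotumwop, pupuhtup), so the final letter is not what conditions the rule; the last vowel is.
"nizevgup" has last vowel 'u'. The stems whose last vowel is 'u' (puhtup → pupuhtup, hilsobuk → hihilsobuk) repeat the first consonant+vowel as a prefix.
The other patterns: stems whose last vowel is 'o' add the prefix so-; stems whose last vowel is 'a' insert -ur- after the first vowel.
So nizevgup → ninizevgup.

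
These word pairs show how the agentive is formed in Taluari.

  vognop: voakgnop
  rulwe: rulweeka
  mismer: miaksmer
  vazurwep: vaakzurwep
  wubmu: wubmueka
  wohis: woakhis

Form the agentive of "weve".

rulwe and mismer both have last vowel 'e' yet inflect differently (rulweeka, miaksmer), so the last vowel is not what conditions the rule; whether the stem ends in a vowel or a consonant is.
"weve" ends in a vowel. The stems ending in a vowel (rulwe → rulweeka, wubmu → wubmueka) add -eka.
So weve → weveeka.

weveeka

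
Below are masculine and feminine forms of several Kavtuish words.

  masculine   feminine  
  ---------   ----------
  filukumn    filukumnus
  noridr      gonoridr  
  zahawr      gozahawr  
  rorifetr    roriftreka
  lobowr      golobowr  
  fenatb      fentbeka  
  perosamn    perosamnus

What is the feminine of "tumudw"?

rorifetr and lobowr both end in -r yet inflect differently (roriftreka, golobowr), so the final letter is not what conditions the rule; the second-to-last letter is.
"tumudw" has second-to-last letter 'd'. The one such stem in the data (noridr → gonoridr) adds the prefix go-, so the same rule applies.
So tumudw → gotumudw.

gotumudw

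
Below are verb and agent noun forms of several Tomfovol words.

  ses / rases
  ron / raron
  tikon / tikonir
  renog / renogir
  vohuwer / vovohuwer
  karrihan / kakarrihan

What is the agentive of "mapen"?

ron and tikon both end in -n yet inflect differently (raron, tikonir), so the final letter is not what conditions the rule; the number of vowels is.
"mapen" has 2 vowels. The stems with 2 vowels (tikon → tikonir, renog → renogir) add -ir.
The other patterns: stems with 1 vowel add the prefix ra-; stems with 3 vowels repeat the first consonant+vowel as a prefix.
So mapen → mapenir.

mapenir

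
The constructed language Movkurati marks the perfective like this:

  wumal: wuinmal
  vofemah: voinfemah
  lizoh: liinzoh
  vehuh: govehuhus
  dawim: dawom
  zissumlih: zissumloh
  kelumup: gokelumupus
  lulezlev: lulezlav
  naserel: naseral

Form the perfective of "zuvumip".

zuvumop

"zuvumip" has last vowel 'i'. The stems whose last vowel is 'i' (zissumlih → zissumloh, dawim → dawom) change the last vowel to 'o'.
The other patterns: stems whose last vowel is 'e' change the last vowel to 'a'; stems whose last vowel is 'a' or 'o' insert -in- after the first vowel; stems whose last vowel is 'u' add go- … -us around the stem.
So zuvumip → zuvumop.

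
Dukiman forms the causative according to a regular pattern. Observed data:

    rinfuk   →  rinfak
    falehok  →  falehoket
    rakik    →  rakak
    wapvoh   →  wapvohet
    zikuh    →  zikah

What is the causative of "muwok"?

muwoket

wapvoh and zikuh both end in -h yet inflect differently (wapvohet, zikah), so the final letter is not what conditions the rule; the last vowel is.
"muwok" has last vowel 'o'. The stems whose last vowel is 'o' (wapvoh → wapvohet, falehok → falehoket) add -et.
The other pattern: stems whose last vowel is 'i' or 'u' change the last vowel to 'a'.
So muwok → muwoket.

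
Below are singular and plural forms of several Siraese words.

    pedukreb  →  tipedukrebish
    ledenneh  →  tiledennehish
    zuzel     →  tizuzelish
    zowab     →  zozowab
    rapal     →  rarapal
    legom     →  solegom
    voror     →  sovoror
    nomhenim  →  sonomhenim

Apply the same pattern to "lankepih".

solankepih

"lankepih" has last vowel 'i'. The one such stem in the data (nomhenim → sonomhenim) adds the prefix so-, so the same rule applies.
The other patterns: stems whose last vowel is 'e' add ti- … -ish around the stem; stems whose last vowel is 'a' repeat the first consonant+vowel as a prefix.
So lankepih → solankepih.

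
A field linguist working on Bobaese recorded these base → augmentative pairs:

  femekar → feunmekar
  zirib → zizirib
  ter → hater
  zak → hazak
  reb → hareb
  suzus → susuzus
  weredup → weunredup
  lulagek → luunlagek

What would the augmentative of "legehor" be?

reb and zirib both end in -b yet inflect differently (hareb, zizirib), so the final letter is not what conditions the rule; the number of vowels is.
"legehor" has 3 vowels. The stems with 3 vowels (weredup → weunredup, lulagek → luunlagek, femekar → feunmekar) insert -un- after the first vowel.
So legehor → leungehor.

leungehor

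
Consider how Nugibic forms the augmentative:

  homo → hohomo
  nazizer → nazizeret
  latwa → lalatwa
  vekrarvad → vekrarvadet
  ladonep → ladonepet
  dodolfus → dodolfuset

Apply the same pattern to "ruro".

rururo

latwa and vekrarvad both have last vowel 'a' yet inflect differently (lalatwa, vekrarvadet), so the last vowel is not what conditions the rule; whether the stem ends in a vowel or a consonant is.
"ruro" ends in a vowel. The stems ending in a vowel (latwa → lalatwa, homo → hohomo) repeat the first consonant+vowel as a prefix.
The other pattern: stems ending in a consonant add -et.
So ruro → rururo.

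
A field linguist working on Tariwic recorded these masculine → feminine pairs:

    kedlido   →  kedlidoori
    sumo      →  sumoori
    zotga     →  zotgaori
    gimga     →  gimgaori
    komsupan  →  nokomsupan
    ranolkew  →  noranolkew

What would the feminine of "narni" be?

narniori

komsupan and gimga both have last vowel 'a' yet inflect differently (nokomsupan, gimgaori), so the last vowel is not what conditions the rule; whether the stem ends in a vowel or a consonant is.
"narni" ends in a vowel. The stems ending in a vowel (sumo → sumoori, gimga → gimgaori, zotga → zotgaori) add -ori.
The other pattern: stems ending in a consonant add the prefix no-.
So narni → narniori.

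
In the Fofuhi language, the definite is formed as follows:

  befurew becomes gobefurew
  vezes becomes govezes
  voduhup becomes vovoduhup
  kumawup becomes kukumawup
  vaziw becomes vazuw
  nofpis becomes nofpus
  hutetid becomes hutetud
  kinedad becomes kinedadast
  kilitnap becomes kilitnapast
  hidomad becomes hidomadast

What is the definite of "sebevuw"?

befurew and vaziw both end in -w yet inflect differently (gobefurew, vazuw), so the final letter is not what conditions the rule; the last vowel is.
"sebevuw" has last vowel 'u'. The stems whose last vowel is 'u' (voduhup → vovoduhup, kumawup → kukumawup) repeat the first consonant+vowel as a prefix.
So sebevuw → sesebevuw.

sesebevuw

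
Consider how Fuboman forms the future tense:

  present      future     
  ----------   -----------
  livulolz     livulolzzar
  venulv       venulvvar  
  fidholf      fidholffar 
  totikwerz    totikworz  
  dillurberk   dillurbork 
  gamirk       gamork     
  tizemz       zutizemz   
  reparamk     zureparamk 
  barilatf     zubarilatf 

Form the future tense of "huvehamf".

livulolz and totikwerz both end in -z yet inflect differently (livulolzzar, totikworz), so the final letter is not what conditions the rule; the second-to-last letter is.
"huvehamf" has second-to-last letter 'm'. The stems whose second-to-last letter is 'm' (tizemz → zutizemz, reparamk → zureparamk) add the prefix zu-.
The other patterns: stems whose second-to-last letter is 'l' double the final consonant and add -ar; stems whose second-to-last letter is 'r' change the last vowel to 'o'.
So huvehamf → zuhuvehamf.

zuhuvehamf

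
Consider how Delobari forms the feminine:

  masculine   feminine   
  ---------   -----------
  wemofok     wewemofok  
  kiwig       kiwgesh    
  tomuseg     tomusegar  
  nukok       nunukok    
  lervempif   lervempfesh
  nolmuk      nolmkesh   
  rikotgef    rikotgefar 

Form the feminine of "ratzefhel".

rikotgef and lervempif both end in -f yet inflect differently (rikotgefar, lervempfesh), so the final letter is not what conditions the rule; the last vowel is.
"ratzefhel" has last vowel 'e'. The stems whose last vowel is 'e' (tomuseg → tomusegar, rikotgef → rikotgefar) add -ar.
The other patterns: stems whose last vowel is 'o' repeat the first consonant+vowel as a prefix; stems whose last vowel is 'i' or 'u' delete the last vowel and add -esh.
So ratzefhel → ratzefhelar.

ratzefhelar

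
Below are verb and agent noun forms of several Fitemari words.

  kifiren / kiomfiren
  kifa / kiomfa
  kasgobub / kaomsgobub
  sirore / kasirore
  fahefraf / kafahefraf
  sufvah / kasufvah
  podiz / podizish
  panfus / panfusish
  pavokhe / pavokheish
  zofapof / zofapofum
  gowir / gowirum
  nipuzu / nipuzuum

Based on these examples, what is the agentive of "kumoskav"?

sirore and pavokhe both end in -e yet inflect differently (kasirore, pavokheish), so the final letter is not what conditions the rule; the first letter is.
"kumoskav" begins with k-. The stems beginning with k- (kifiren → kiomfiren, kifa → kiomfa, kasgobub → kaomsgobub) insert -om- after the first vowel.
The other patterns: stems beginning with f- or s- add the prefix ka-; stems beginning with p- add -ish; stems beginning with g-, n- or z- add -um.
So kumoskav → kuommoskav.

kuommoskav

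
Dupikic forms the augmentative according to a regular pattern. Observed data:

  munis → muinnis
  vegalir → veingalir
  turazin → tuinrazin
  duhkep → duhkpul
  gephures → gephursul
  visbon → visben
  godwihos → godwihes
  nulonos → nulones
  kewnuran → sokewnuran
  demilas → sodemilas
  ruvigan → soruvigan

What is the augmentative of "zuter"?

zutrul

munis and gephures both end in -s yet inflect differently (muinnis, gephursul), so the final letter is not what conditions the rule; the last vowel is.
"zuter" has last vowel 'e'. The stems whose last vowel is 'e' (duhkep → duhkpul, gephures → gephursul) delete the last vowel and add -ul.
So zuter → zutrul.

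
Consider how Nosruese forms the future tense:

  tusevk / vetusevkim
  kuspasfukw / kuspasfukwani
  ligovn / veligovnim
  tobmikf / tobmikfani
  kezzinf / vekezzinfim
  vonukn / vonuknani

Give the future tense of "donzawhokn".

tobmikf and kezzinf both end in -f yet inflect differently (tobmikfani, vekezzinfim), so the final letter is not what conditions the rule; the second-to-last letter is.
"donzawhokn" has second-to-last letter 'k'. The stems whose second-to-last letter is 'k' (kuspasfukw → kuspasfukwani, vonukn → vonuknani, tobmikf → tobmikfani) add -ani.
The other pattern: stems whose second-to-last letter is 'n' or 'v' add ve- … -im around the stem.
So donzawhokn → donzawhoknani.

donzawhoknani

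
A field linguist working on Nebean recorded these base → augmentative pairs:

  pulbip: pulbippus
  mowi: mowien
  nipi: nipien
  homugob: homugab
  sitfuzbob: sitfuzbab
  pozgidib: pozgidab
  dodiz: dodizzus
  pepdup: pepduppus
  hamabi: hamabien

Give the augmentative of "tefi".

mowi and pozgidib both have last vowel 'i' yet inflect differently (mowien, pozgidab), so the last vowel is not what conditions the rule; the final letter is.
"tefi" ends in -i. The stems ending in -i (mowi → mowien, hamabi → hamabien, nipi → nipien) add -en.
So tefi → tefien.

tefien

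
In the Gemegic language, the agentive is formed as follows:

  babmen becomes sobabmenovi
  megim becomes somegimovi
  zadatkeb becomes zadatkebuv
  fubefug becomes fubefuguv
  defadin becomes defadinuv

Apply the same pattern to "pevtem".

sopevtemovi

babmen and defadin both end in -n yet inflect differently (sobabmenovi, defadinuv), so the final letter is not what conditions the rule; the number of vowels is.
"pevtem" has 2 vowels. The stems with 2 vowels (babmen → sobabmenovi, megim → somegimovi) add so- … -ovi around the stem.
The other pattern: stems with 3 vowels add -uv.
So pevtem → sopevtemovi.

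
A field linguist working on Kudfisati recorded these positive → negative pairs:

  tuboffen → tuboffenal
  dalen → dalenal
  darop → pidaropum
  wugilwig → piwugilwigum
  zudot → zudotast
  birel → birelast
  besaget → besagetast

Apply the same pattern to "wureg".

darop and zudot both have last vowel 'o' yet inflect differently (pidaropum, zudotast), so the last vowel is not what conditions the rule; the final letter is.
"wureg" ends in -g. The one such stem in the data (wugilwig → piwugilwigum) adds pi- … -um around the stem, so the same rule applies.
So wureg → piwuregum.

piwuregum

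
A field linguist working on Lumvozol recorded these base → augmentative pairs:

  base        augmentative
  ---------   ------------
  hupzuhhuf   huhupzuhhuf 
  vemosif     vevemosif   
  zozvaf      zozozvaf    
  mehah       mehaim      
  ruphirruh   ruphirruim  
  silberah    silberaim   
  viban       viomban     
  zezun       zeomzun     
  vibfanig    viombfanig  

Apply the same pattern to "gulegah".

zozvaf and mehah both have last vowel 'a' yet inflect differently (zozozvaf, mehaim), so the last vowel is not what conditions the rule; the final letter is.
"gulegah" ends in -h. The stems ending in -h (mehah → mehaim, ruphirruh → ruphirruim, silberah → silberaim) drop the final letter and add -im.
So gulegah → gulegaim.

gulegaim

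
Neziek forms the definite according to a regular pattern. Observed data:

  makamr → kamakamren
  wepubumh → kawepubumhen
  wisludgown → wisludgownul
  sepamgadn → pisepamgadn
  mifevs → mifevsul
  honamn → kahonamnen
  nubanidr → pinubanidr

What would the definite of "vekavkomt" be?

kavekavkomten

makamr and nubanidr both end in -r yet inflect differently (kamakamren, pinubanidr), so the final letter is not what conditions the rule; the second-to-last letter is.
"vekavkomt" has second-to-last letter 'm'. The stems whose second-to-last letter is 'm' (honamn → kahonamnen, wepubumh → kawepubumhen, makamr → kamakamren) add ka- … -en around the stem.
The other patterns: stems whose second-to-last letter is 'd' add the prefix pi-; stems whose second-to-last letter is 'v' or 'w' add -ul.
So vekavkomt → kavekavkomten.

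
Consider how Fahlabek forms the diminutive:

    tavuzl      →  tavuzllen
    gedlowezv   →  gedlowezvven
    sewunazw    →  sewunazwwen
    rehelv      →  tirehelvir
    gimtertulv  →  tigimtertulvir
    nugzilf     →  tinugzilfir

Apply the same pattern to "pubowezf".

pubowezffen

gedlowezv and rehelv both end in -v yet inflect differently (gedlowezvven, tirehelvir), so the final letter is not what conditions the rule; the second-to-last letter is.
"pubowezf" has second-to-last letter 'z'. The stems whose second-to-last letter is 'z' (tavuzl → tavuzllen, gedlowezv → gedlowezvven, sewunazw → sewunazwwen) double the final consonant and add -en.
The other pattern: stems whose second-to-last letter is 'l' add ti- … -ir around the stem.
So pubowezf → pubowezffen.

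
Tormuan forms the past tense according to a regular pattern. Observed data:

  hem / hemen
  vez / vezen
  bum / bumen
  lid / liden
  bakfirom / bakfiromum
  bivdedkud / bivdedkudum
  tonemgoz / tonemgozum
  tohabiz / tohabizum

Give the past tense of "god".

goden

hem and bakfirom both end in -m yet inflect differently (hemen, bakfiromum), so the final letter is not what conditions the rule; the number of vowels is.
"god" has 1 vowel. The stems with 1 vowel (hem → hemen, vez → vezen, bum → bumen) add -en.
So god → goden.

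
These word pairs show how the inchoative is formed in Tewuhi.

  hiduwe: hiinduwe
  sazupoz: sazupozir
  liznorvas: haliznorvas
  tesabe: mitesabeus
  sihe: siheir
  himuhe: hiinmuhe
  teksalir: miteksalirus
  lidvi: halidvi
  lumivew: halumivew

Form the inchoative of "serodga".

serodgair

himuhe and tesabe both end in -e yet inflect differently (hiinmuhe, mitesabeus), so the final letter is not what conditions the rule; the first letter is.
"serodga" begins with s-. The stems beginning with s- (sihe → siheir, sazupoz → sazupozir) add -ir.
So serodga → serodgair.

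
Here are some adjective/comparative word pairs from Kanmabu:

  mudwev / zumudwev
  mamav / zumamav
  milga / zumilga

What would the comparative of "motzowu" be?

zumotzowu

Every pair shown (mudwev → zumudwev, mamav → zumamav, milga → zumilga) follows the same rule: add the prefix zu-.
So motzowu → zumotzowu.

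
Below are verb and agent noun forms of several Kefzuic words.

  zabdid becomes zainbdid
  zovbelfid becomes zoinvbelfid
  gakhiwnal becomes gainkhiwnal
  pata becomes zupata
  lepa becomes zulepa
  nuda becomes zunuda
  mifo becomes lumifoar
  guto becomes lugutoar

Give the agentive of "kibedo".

lukibedoar

gakhiwnal and pata both have last vowel 'a' yet inflect differently (gainkhiwnal, zupata), so the last vowel is not what conditions the rule; the final letter is.
"kibedo" ends in -o. The stems ending in -o (mifo → lumifoar, guto → lugutoar) add lu- … -ar around the stem.
So kibedo → lukibedoar.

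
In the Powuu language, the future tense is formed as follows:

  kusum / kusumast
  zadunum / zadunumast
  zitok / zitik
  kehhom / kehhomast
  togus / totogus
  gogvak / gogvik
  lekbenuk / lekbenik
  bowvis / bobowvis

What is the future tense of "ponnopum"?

lekbenuk and togus both have last vowel 'u' yet inflect differently (lekbenik, totogus), so the last vowel is not what conditions the rule; the final letter is.
"ponnopum" ends in -m. The stems ending in -m (kehhom → kehhomast, zadunum → zadunumast, kusum → kusumast) add -ast.
The other patterns: stems ending in -k change the last vowel to 'i'; stems ending in -s repeat the first consonant+vowel as a prefix.
So ponnopum → ponnopumast.

ponnopumast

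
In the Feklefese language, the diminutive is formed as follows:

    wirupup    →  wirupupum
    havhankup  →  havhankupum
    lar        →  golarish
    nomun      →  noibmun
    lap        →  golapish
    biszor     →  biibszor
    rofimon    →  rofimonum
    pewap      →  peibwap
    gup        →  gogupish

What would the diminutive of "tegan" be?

teibgan

"tegan" has 2 vowels. The stems with 2 vowels (biszor → biibszor, nomun → noibmun, pewap → peibwap) insert -ib- after the first vowel.
The other patterns: stems with 1 vowel add go- … -ish around the stem; stems with 3 vowels add -um.
So tegan → teibgan.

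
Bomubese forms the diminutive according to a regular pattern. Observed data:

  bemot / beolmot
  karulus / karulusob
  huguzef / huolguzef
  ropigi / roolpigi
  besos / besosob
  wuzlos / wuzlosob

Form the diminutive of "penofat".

peolnofat

wuzlos and bemot both have last vowel 'o' yet inflect differently (wuzlosob, beolmot), so the last vowel is not what conditions the rule; the final letter is.
"penofat" ends in -t. The one such stem in the data (bemot → beolmot) inserts -ol- after the first vowel (as do huguzef, ropigi), so the same rule applies.
So penofat → peolnofat.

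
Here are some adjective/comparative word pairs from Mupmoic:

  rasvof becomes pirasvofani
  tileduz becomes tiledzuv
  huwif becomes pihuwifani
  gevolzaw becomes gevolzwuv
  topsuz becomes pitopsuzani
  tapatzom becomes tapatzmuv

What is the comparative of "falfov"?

topsuz and tileduz both end in -z yet inflect differently (pitopsuzani, tiledzuv), so the final letter is not what conditions the rule; the number of vowels is.
"falfov" has 2 vowels. The stems with 2 vowels (huwif → pihuwifani, rasvof → pirasvofani, topsuz → pitopsuzani) add pi- … -ani around the stem.
The other pattern: stems with 3 vowels delete the last vowel and add -uv.
So falfov → pifalfovani.

pifalfovani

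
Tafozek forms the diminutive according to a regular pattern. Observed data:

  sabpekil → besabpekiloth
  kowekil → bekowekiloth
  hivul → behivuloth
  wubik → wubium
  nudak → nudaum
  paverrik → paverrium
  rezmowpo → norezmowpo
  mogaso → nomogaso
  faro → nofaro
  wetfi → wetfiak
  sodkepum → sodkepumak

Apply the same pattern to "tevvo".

sabpekil and wubik both have last vowel 'i' yet inflect differently (besabpekiloth, wubium), so the last vowel is not what conditions the rule; the final letter is.
"tevvo" ends in -o. The stems ending in -o (rezmowpo → norezmowpo, mogaso → nomogaso, faro → nofaro) add the prefix no-.
So tevvo → notevvo.

notevvo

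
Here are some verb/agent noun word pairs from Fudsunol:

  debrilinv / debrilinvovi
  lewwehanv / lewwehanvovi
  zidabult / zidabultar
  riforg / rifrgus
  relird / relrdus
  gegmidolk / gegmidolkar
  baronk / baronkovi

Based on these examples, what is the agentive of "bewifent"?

baronk and gegmidolk both end in -k yet inflect differently (baronkovi, gegmidolkar), so the final letter is not what conditions the rule; the second-to-last letter is.
"bewifent" has second-to-last letter 'n'. The stems whose second-to-last letter is 'n' (debrilinv → debrilinvovi, lewwehanv → lewwehanvovi, baronk → baronkovi) add -ovi.
So bewifent → bewifentovi.

bewifentovi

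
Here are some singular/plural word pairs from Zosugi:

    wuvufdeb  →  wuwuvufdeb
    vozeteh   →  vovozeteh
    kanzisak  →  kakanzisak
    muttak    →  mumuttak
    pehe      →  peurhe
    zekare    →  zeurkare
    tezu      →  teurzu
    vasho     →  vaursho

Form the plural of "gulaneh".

wuvufdeb and pehe both have last vowel 'e' yet inflect differently (wuwuvufdeb, peurhe), so the last vowel is not what conditions the rule; whether the stem ends in a vowel or a consonant is.
"gulaneh" ends in a consonant. The stems ending in a consonant (wuvufdeb → wuwuvufdeb, vozeteh → vovozeteh, kanzisak → kakanzisak) repeat the first consonant+vowel as a prefix.
The other pattern: stems ending in a vowel insert -ur- after the first vowel.
So gulaneh → gugulaneh.

gugulaneh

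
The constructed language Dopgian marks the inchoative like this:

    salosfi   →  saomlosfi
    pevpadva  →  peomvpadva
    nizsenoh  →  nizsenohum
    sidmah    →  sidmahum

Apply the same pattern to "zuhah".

pevpadva and sidmah both have last vowel 'a' yet inflect differently (peomvpadva, sidmahum), so the last vowel is not what conditions the rule; whether the stem ends in a vowel or a consonant is.
"zuhah" ends in a consonant. The stems ending in a consonant (nizsenoh → nizsenohum, sidmah → sidmahum) add -um.
So zuhah → zuhahum.

zuhahum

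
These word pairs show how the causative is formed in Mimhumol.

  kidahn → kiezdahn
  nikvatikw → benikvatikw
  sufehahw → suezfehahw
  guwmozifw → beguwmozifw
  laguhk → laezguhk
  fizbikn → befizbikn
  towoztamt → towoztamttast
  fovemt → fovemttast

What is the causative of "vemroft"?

bevemroft

fizbikn and kidahn both end in -n yet inflect differently (befizbikn, kiezdahn), so the final letter is not what conditions the rule; the second-to-last letter is.
"vemroft" has second-to-last letter 'f'. The one such stem in the data (guwmozifw → beguwmozifw) adds the prefix be-, so the same rule applies.
The other patterns: stems whose second-to-last letter is 'h' insert -ez- after the first vowel; stems whose second-to-last letter is 'm' double the final consonant and add -ast.
So vemroft → bevemroft.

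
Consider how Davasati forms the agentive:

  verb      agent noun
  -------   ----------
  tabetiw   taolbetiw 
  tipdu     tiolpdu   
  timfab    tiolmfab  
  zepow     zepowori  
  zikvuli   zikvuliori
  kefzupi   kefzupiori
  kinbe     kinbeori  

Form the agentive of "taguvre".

tabetiw and zepow both end in -w yet inflect differently (taolbetiw, zepowori), so the final letter is not what conditions the rule; the first letter is.
"taguvre" begins with t-. The stems beginning with t- (tabetiw → taolbetiw, tipdu → tiolpdu, timfab → tiolmfab) insert -ol- after the first vowel.
The other pattern: stems beginning with k- or z- add -ori.
So taguvre → taolguvre.

taolguvre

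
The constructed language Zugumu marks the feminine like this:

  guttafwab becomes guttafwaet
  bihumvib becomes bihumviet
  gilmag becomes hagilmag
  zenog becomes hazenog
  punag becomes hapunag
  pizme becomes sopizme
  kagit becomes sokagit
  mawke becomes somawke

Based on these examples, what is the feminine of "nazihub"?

nazihuet

guttafwab and gilmag both have last vowel 'a' yet inflect differently (guttafwaet, hagilmag), so the last vowel is not what conditions the rule; the final letter is.
"nazihub" ends in -b. The stems ending in -b (guttafwab → guttafwaet, bihumvib → bihumviet) drop the final letter and add -et.
The other patterns: stems ending in -g add the prefix ha-; stems ending in -e or -t add the prefix so-.
So nazihub → nazihuet.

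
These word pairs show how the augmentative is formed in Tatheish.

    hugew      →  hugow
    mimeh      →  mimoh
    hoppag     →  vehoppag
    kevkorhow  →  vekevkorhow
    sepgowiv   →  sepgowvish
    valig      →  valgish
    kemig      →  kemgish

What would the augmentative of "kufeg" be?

kufog

hugew and kevkorhow both end in -w yet inflect differently (hugow, vekevkorhow), so the final letter is not what conditions the rule; the last vowel is.
"kufeg" has last vowel 'e'. The stems whose last vowel is 'e' (hugew → hugow, mimeh → mimoh) change the last vowel to 'o'.
The other patterns: stems whose last vowel is 'a' or 'o' add the prefix ve-; stems whose last vowel is 'i' delete the last vowel and add -ish.
So kufeg → kufog.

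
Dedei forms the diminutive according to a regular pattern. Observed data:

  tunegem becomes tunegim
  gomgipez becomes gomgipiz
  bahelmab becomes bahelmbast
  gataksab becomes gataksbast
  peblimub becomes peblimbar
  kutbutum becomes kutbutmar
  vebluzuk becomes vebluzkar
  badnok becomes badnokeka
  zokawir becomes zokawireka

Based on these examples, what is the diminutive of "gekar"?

bahelmab and peblimub both end in -b yet inflect differently (bahelmbast, peblimbar), so the final letter is not what conditions the rule; the last vowel is.
"gekar" has last vowel 'a'. The stems whose last vowel is 'a' (bahelmab → bahelmbast, gataksab → gataksbast) delete the last vowel and add -ast.
So gekar → gekrast.

gekrast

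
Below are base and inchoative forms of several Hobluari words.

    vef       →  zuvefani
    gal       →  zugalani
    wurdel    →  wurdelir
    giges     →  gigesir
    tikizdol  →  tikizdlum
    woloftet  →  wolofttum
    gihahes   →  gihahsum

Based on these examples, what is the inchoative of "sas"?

gal and wurdel both end in -l yet inflect differently (zugalani, wurdelir), so the final letter is not what conditions the rule; the number of vowels is.
"sas" has 1 vowel. The stems with 1 vowel (vef → zuvefani, gal → zugalani) add zu- … -ani around the stem.
So sas → zusasani.

zusasani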